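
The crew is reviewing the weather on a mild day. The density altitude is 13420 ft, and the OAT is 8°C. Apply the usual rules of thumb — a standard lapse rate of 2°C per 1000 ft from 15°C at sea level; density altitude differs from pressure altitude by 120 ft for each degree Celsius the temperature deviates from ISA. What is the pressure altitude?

11500 ft

DA = PA + 120 × (OAT − (15 − 2·PA/1000)) = PA + 120·OAT − 1800 + 0.24·PA = 1.24·PA + 120·OAT − 1800.
So 1.24·PA = 13420 − 120 × 8 + 1800 = 14260.
PA = 14260 / 1.24 = 11500 ft.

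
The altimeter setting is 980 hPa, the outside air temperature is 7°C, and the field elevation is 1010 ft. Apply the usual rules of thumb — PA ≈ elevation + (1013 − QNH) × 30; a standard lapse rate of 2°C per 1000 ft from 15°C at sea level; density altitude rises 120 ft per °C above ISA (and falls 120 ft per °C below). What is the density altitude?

Pressure altitude = 1010 + (1013 − 980) × 30 = 1010 + (+990) = 2000 ft.
ISA temperature at 2000 ft = 15 − 2 × (2000/1000) = 11°C.
ISA deviation = 7 − 11 = -4°C.
Density altitude = 2000 + 120 × (-4) = 1520 ft.

1520 ft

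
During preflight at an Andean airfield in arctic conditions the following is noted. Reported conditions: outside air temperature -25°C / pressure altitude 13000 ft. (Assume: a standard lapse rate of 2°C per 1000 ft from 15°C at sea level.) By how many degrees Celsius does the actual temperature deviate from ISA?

ISA-14°C

ISA temperature at 13000 ft = 15 − 2 × (13000/1000) = -11°C.
Deviation = OAT − ISA = -25 − (-11) = -14°C.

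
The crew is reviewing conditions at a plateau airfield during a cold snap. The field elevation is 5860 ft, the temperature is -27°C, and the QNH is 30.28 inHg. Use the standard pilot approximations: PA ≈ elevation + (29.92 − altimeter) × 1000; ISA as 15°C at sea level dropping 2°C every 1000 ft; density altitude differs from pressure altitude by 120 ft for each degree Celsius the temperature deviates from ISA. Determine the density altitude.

1780 ft

Pressure altitude = 5860 + (29.92 − 30.28) × 1000 = 5860 + (-360) = 5500 ft.
ISA temperature at 5500 ft = 15 − 2 × (5500/1000) = 4°C.
ISA deviation = -27 − 4 = -31°C.
Density altitude = 5500 + 120 × (-31) = 1780 ft.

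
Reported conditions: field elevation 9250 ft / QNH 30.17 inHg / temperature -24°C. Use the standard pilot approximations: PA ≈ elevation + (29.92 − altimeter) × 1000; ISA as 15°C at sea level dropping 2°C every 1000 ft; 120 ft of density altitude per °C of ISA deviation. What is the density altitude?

Pressure altitude = 9250 + (29.92 − 30.17) × 1000 = 9250 + (-250) = 9000 ft.
ISA temperature at 9000 ft = 15 − 2 × (9000/1000) = -3°C.
ISA deviation = -24 − (-3) = -21°C.
Density altitude = 9000 + 120 × (-21) = 6480 ft.

6480 ft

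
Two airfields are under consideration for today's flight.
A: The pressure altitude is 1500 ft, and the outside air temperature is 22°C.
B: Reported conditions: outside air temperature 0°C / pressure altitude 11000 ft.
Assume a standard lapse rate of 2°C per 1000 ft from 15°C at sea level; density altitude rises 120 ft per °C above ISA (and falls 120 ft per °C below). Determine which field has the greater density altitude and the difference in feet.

A: ISA temp = 12°C, deviation +10°C, DA = 1500 + 120 × 10 = 2700 ft.
B: ISA temp = -7°C, deviation +7°C, DA = 11000 + 120 × 7 = 11840 ft.
B is higher by 11840 − 2700 = 9140 ft.

B by 9140 ft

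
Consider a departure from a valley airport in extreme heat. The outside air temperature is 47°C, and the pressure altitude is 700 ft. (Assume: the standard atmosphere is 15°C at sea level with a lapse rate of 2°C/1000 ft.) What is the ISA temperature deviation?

ISA+33.4°C

ISA temperature at 700 ft = 15 − 2 × (700/1000) = 13.6°C.
Deviation = OAT − ISA = 47 − 13.6 = +33.4°C.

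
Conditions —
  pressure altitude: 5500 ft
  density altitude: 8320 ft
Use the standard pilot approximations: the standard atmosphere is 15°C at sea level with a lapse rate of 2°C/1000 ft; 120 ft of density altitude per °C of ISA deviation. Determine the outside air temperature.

27.5°C

Density altitude − pressure altitude = 8320 − 5500 = +2820 ft.
At 120 ft/°C that is an ISA deviation of 2820/120 = +23.5°C.
ISA temperature at 5500 ft = 15 − 2 × (5500/1000) = 4°C.
OAT = ISA + deviation = 4 + (+23.5) = 27.5°C.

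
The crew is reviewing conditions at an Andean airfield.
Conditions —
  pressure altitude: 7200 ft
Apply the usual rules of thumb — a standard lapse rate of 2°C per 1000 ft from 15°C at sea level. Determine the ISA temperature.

0.6°C

ISA temperature = 15 − 2 × (7200/1000) = 15 − 14.4 = 0.6°C.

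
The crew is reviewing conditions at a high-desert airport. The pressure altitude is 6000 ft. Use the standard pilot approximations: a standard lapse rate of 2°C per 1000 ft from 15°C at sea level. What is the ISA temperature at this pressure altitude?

ISA temperature = 15 − 2 × (6000/1000) = 15 − 12 = 3°C.

3°C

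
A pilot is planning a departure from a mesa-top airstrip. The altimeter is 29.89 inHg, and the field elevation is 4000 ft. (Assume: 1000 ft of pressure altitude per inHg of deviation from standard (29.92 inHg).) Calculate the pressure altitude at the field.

4030 ft

Pressure correction = (29.92 − 29.89) × 1000 = +30 ft.
Pressure altitude = 4000 + (+30) = 4030 ft.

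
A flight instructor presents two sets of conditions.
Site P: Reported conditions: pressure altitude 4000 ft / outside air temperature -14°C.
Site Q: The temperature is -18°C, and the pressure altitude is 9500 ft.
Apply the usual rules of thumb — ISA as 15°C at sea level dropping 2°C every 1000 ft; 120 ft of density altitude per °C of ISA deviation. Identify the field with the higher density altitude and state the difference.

Site Q by 6340 ft

Site P: ISA temp = 7°C, deviation -21°C, DA = 4000 + 120 × (-21) = 1480 ft.
Site Q: ISA temp = -4°C, deviation -14°C, DA = 9500 + 120 × (-14) = 7820 ft.
Site Q is higher by 7820 − 1480 = 6340 ft.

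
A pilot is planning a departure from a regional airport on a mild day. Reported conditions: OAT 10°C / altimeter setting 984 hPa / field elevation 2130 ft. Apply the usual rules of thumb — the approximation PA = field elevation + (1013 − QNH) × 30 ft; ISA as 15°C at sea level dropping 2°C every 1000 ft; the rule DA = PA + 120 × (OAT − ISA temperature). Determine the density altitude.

3120 ft

Pressure altitude = 2130 + (1013 − 984) × 30 = 2130 + (+870) = 3000 ft.
ISA temperature at 3000 ft = 15 − 2 × (3000/1000) = 9°C.
ISA deviation = 10 − 9 = +1°C.
Density altitude = 3000 + 120 × (1) = 3120 ft.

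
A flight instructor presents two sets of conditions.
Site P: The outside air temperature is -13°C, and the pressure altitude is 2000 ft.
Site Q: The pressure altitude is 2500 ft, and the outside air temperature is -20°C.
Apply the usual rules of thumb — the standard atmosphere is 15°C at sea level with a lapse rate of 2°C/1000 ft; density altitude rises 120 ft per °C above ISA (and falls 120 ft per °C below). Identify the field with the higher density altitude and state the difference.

Site P by 220 ft

Site P: ISA temp = 11°C, deviation -24°C, DA = 2000 + 120 × (-24) = -880 ft.
Site Q: ISA temp = 10°C, deviation -30°C, DA = 2500 + 120 × (-30) = -1100 ft.
Site P is higher by -880 − (-1100) = 220 ft.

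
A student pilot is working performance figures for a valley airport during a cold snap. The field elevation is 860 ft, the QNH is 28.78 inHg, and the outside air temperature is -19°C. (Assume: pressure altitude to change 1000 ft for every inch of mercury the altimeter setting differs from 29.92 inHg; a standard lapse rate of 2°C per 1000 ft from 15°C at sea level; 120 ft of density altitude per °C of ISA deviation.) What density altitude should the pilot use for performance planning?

-1600 ft

Pressure altitude = 860 + (29.92 − 28.78) × 1000 = 860 + (+1140) = 2000 ft.
ISA temperature at 2000 ft = 15 − 2 × (2000/1000) = 11°C.
ISA deviation = -19 − 11 = -30°C.
Density altitude = 2000 + 120 × (-30) = -1600 ft.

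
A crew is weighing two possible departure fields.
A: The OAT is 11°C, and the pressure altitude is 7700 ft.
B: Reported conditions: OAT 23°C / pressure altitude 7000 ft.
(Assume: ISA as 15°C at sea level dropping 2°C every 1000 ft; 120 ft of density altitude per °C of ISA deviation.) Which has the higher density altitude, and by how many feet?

B by 572 ft

A: ISA temp = -0.4°C, deviation +11.4°C, DA = 7700 + 120 × 11.4 = 9068 ft.
B: ISA temp = 1°C, deviation +22°C, DA = 7000 + 120 × 22 = 9640 ft.
B is higher by 9640 − 9068 = 572 ft.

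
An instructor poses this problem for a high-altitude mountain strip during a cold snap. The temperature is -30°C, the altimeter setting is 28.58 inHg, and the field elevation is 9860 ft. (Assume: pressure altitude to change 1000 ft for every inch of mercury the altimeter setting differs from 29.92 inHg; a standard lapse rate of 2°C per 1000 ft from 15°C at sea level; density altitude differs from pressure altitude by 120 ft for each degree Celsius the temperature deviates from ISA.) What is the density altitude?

Pressure altitude = 9860 + (29.92 − 28.58) × 1000 = 9860 + (+1340) = 11200 ft.
ISA temperature at 11200 ft = 15 − 2 × (11200/1000) = -7.4°C.
ISA deviation = -30 − (-7.4) = -22.6°C.
Density altitude = 11200 + 120 × (-22.6) = 8488 ft.

8488 ft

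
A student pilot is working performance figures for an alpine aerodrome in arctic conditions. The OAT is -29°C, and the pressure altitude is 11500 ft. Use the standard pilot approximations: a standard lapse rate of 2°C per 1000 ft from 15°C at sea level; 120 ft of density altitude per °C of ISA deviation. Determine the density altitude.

8980 ft

ISA temperature at 11500 ft = 15 − 2 × (11500/1000) = -8°C.
ISA deviation = -29 − (-8) = -21°C.
Density altitude = 11500 + 120 × (-21) = 11500 + (-2520) = 8980 ft.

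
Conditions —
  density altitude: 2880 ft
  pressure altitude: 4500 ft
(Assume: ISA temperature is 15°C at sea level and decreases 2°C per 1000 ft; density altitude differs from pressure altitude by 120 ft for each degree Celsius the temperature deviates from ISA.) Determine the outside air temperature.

Density altitude − pressure altitude = 2880 − 4500 = -1620 ft.
At 120 ft/°C that is an ISA deviation of -1620/120 = -13.5°C.
ISA temperature at 4500 ft = 15 − 2 × (4500/1000) = 6°C.
OAT = ISA + deviation = 6 + (-13.5) = -7.5°C.

-7.5°C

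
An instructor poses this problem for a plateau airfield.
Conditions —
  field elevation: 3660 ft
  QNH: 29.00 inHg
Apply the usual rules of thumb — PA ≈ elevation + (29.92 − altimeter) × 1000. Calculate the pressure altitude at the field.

Pressure correction = (29.92 − 29.00) × 1000 = +920 ft.
Pressure altitude = 3660 + (+920) = 4580 ft.

4580 ft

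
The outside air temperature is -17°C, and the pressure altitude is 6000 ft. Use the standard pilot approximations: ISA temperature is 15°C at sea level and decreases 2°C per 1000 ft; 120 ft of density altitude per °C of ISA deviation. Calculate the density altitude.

3600 ft

ISA temperature at 6000 ft = 15 − 2 × (6000/1000) = 3°C.
ISA deviation = -17 − 3 = -20°C.
Density altitude = 6000 + 120 × (-20) = 6000 + (-2400) = 3600 ft.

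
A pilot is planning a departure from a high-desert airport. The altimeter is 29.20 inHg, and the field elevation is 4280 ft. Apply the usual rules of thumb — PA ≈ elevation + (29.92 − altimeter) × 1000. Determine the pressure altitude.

Pressure correction = (29.92 − 29.20) × 1000 = +720 ft.
Pressure altitude = 4280 + (+720) = 5000 ft.

5000 ft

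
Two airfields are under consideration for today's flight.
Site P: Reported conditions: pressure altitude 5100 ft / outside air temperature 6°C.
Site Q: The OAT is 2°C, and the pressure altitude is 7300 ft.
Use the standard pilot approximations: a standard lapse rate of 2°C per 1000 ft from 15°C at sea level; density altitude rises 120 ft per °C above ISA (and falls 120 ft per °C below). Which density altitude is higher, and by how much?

Site Q by 2248 ft

Site P: ISA temp = 4.8°C, deviation +1.2°C, DA = 5100 + 120 × 1.2 = 5244 ft.
Site Q: ISA temp = 0.4°C, deviation +1.6°C, DA = 7300 + 120 × 1.6 = 7492 ft.
Site Q is higher by 7492 − 5244 = 2248 ft.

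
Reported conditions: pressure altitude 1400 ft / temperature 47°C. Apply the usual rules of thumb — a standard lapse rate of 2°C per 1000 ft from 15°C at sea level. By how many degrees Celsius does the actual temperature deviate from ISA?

ISA temperature at 1400 ft = 15 − 2 × (1400/1000) = 12.2°C.
Deviation = OAT − ISA = 47 − 12.2 = +34.8°C.

ISA+34.8°C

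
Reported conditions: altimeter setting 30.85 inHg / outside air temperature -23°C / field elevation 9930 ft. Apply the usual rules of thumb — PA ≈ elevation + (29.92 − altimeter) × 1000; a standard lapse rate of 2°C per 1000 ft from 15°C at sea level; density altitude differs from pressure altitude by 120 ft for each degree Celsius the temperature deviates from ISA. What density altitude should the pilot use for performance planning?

Pressure altitude = 9930 + (29.92 − 30.85) × 1000 = 9930 + (-930) = 9000 ft.
ISA temperature at 9000 ft = 15 − 2 × (9000/1000) = -3°C.
ISA deviation = -23 − (-3) = -20°C.
Density altitude = 9000 + 120 × (-20) = 6600 ft.

6600 ft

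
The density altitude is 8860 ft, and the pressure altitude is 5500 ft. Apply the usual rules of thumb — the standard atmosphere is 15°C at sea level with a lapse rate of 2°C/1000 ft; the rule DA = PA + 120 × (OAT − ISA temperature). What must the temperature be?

Density altitude − pressure altitude = 8860 − 5500 = +3360 ft.
At 120 ft/°C that is an ISA deviation of 3360/120 = +28°C.
ISA temperature at 5500 ft = 15 − 2 × (5500/1000) = 4°C.
OAT = ISA + deviation = 4 + (+28) = 32°C.

32°C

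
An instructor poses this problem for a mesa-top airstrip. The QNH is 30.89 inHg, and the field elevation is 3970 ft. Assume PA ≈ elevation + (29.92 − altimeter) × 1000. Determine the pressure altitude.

3000 ft

Pressure correction = (29.92 − 30.89) × 1000 = -970 ft.
Pressure altitude = 3970 + (-970) = 3000 ft.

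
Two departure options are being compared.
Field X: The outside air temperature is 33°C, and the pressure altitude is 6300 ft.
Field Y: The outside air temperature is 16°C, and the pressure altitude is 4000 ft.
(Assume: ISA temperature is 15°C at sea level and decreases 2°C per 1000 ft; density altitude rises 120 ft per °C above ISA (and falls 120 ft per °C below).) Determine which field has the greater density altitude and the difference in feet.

Field X: ISA temp = 2.4°C, deviation +30.6°C, DA = 6300 + 120 × 30.6 = 9972 ft.
Field Y: ISA temp = 7°C, deviation +9°C, DA = 4000 + 120 × 9 = 5080 ft.
Field X is higher by 9972 − 5080 = 4892 ft.

Field X by 4892 ft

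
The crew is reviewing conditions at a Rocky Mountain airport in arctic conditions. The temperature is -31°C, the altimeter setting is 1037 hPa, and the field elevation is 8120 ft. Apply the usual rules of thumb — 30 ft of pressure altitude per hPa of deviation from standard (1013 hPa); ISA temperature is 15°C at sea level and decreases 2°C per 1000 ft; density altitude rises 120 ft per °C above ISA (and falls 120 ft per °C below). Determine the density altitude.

Pressure altitude = 8120 + (1013 − 1037) × 30 = 8120 + (-720) = 7400 ft.
ISA temperature at 7400 ft = 15 − 2 × (7400/1000) = 0.2°C.
ISA deviation = -31 − 0.2 = -31.2°C.
Density altitude = 7400 + 120 × (-31.2) = 3656 ft.

3656 ft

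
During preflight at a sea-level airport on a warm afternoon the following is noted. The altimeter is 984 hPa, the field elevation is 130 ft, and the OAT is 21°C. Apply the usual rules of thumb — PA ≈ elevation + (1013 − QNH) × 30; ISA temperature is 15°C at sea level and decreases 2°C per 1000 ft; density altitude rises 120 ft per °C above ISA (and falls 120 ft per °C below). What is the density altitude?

1960 ft

Pressure altitude = 130 + (1013 − 984) × 30 = 130 + (+870) = 1000 ft.
ISA temperature at 1000 ft = 15 − 2 × (1000/1000) = 13°C.
ISA deviation = 21 − 13 = +8°C.
Density altitude = 1000 + 120 × (8) = 1960 ft.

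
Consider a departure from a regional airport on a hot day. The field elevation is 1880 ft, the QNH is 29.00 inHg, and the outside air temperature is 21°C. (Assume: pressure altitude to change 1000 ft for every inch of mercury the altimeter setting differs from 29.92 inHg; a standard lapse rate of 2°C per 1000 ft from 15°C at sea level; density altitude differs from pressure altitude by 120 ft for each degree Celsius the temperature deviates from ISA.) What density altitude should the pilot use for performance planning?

4192 ft

Pressure altitude = 1880 + (29.92 − 29.00) × 1000 = 1880 + (+920) = 2800 ft.
ISA temperature at 2800 ft = 15 − 2 × (2800/1000) = 9.4°C.
ISA deviation = 21 − 9.4 = +11.6°C.
Density altitude = 2800 + 120 × (11.6) = 4192 ft.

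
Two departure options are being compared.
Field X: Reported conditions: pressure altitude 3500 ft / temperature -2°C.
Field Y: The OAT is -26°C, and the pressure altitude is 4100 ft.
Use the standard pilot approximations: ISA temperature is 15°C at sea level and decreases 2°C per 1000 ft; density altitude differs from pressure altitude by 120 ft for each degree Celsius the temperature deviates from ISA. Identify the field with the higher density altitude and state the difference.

Field X: ISA temp = 8°C, deviation -10°C, DA = 3500 + 120 × (-10) = 2300 ft.
Field Y: ISA temp = 6.8°C, deviation -32.8°C, DA = 4100 + 120 × (-32.8) = 164 ft.
Field X is higher by 2300 − 164 = 2136 ft.

Field X by 2136 ft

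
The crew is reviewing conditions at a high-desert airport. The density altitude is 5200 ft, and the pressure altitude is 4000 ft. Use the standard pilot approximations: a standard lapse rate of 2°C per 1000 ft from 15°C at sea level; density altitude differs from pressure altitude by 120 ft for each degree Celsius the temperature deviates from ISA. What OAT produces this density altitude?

17°C

Density altitude − pressure altitude = 5200 − 4000 = +1200 ft.
At 120 ft/°C that is an ISA deviation of 1200/120 = +10°C.
ISA temperature at 4000 ft = 15 − 2 × (4000/1000) = 7°C.
OAT = ISA + deviation = 7 + (+10) = 17°C.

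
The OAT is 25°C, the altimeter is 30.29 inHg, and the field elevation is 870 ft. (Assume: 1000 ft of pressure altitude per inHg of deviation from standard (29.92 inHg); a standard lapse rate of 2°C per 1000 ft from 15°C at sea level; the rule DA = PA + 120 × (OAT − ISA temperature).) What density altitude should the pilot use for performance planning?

Pressure altitude = 870 + (29.92 − 30.29) × 1000 = 870 + (-370) = 500 ft.
ISA temperature at 500 ft = 15 − 2 × (500/1000) = 14°C.
ISA deviation = 25 − 14 = +11°C.
Density altitude = 500 + 120 × (11) = 1820 ft.

1820 ft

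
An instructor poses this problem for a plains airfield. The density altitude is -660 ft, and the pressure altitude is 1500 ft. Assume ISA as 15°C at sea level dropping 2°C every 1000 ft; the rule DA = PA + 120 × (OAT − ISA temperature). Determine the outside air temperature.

-6°C

Density altitude − pressure altitude = -660 − 1500 = -2160 ft.
At 120 ft/°C that is an ISA deviation of -2160/120 = -18°C.
ISA temperature at 1500 ft = 15 − 2 × (1500/1000) = 12°C.
OAT = ISA + deviation = 12 + (-18) = -6°C.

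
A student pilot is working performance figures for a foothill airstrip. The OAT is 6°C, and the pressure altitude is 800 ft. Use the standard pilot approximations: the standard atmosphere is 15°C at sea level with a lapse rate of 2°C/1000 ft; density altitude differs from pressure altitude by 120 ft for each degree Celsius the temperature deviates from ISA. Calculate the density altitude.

-88 ft

ISA temperature at 800 ft = 15 − 2 × (800/1000) = 13.4°C.
ISA deviation = 6 − 13.4 = -7.4°C.
Density altitude = 800 + 120 × (-7.4) = 800 + (-888) = -88 ft.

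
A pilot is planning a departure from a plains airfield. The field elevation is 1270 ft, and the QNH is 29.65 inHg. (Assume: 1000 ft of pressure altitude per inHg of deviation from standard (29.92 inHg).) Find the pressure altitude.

Pressure correction = (29.92 − 29.65) × 1000 = +270 ft.
Pressure altitude = 1270 + (+270) = 1540 ft.

1540 ft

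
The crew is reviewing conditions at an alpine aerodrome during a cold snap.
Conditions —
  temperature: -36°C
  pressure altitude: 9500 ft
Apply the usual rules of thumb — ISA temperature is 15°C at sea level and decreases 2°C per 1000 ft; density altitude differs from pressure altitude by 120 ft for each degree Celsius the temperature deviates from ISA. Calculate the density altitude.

5660 ft

ISA temperature at 9500 ft = 15 − 2 × (9500/1000) = -4°C.
ISA deviation = -36 − (-4) = -32°C.
Density altitude = 9500 + 120 × (-32) = 9500 + (-3840) = 5660 ft.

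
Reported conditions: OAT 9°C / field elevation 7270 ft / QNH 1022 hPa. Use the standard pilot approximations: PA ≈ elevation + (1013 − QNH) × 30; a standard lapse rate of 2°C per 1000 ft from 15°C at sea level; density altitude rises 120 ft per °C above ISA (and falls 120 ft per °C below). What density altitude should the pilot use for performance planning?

Pressure altitude = 7270 + (1013 − 1022) × 30 = 7270 + (-270) = 7000 ft.
ISA temperature at 7000 ft = 15 − 2 × (7000/1000) = 1°C.
ISA deviation = 9 − 1 = +8°C.
Density altitude = 7000 + 120 × (8) = 7960 ft.

7960 ft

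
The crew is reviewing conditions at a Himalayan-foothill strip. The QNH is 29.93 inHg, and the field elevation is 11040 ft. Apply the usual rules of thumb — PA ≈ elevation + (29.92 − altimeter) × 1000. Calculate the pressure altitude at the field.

Pressure correction = (29.92 − 29.93) × 1000 = -10 ft.
Pressure altitude = 11040 + (-10) = 11030 ft.

11030 ft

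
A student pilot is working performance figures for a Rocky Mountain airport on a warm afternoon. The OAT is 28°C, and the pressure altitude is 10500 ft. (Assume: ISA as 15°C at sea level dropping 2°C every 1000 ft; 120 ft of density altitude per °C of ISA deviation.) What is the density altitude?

ISA temperature at 10500 ft = 15 − 2 × (10500/1000) = -6°C.
ISA deviation = 28 − (-6) = +34°C.
Density altitude = 10500 + 120 × (34) = 10500 + (+4080) = 14580 ft.

14580 ft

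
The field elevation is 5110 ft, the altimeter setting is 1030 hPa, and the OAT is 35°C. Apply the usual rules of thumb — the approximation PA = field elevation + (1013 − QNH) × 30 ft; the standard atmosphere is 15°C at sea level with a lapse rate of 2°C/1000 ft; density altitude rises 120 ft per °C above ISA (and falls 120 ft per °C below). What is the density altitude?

Pressure altitude = 5110 + (1013 − 1030) × 30 = 5110 + (-510) = 4600 ft.
ISA temperature at 4600 ft = 15 − 2 × (4600/1000) = 5.8°C.
ISA deviation = 35 − 5.8 = +29.2°C.
Density altitude = 4600 + 120 × (29.2) = 8104 ft.

8104 ft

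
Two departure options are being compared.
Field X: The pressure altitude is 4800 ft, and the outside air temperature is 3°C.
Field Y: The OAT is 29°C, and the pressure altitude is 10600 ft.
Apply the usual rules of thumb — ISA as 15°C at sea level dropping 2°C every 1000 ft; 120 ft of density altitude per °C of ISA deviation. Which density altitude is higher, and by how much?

Field Y by 10312 ft

Field X: ISA temp = 5.4°C, deviation -2.4°C, DA = 4800 + 120 × (-2.4) = 4512 ft.
Field Y: ISA temp = -6.2°C, deviation +35.2°C, DA = 10600 + 120 × 35.2 = 14824 ft.
Field Y is higher by 14824 − 4512 = 10312 ft.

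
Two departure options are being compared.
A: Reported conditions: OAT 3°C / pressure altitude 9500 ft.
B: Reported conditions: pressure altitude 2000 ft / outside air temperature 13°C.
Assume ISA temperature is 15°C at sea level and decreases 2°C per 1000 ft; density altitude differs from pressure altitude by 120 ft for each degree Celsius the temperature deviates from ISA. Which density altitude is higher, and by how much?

A: ISA temp = -4°C, deviation +7°C, DA = 9500 + 120 × 7 = 10340 ft.
B: ISA temp = 11°C, deviation +2°C, DA = 2000 + 120 × 2 = 2240 ft.
A is higher by 10340 − 2240 = 8100 ft.

A by 8100 ft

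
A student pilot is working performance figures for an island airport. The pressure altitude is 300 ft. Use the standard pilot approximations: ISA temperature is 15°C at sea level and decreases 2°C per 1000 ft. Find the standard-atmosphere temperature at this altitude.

ISA temperature = 15 − 2 × (300/1000) = 15 − 0.6 = 14.4°C.

14.4°C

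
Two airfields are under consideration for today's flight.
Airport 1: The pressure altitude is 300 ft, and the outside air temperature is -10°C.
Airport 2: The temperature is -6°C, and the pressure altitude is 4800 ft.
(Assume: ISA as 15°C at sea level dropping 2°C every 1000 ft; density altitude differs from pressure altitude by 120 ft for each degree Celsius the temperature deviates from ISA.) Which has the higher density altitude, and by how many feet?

Airport 2 by 6060 ft

Airport 1: ISA temp = 14.4°C, deviation -24.4°C, DA = 300 + 120 × (-24.4) = -2628 ft.
Airport 2: ISA temp = 5.4°C, deviation -11.4°C, DA = 4800 + 120 × (-11.4) = 3432 ft.
Airport 2 is higher by 3432 − (-2628) = 6060 ft.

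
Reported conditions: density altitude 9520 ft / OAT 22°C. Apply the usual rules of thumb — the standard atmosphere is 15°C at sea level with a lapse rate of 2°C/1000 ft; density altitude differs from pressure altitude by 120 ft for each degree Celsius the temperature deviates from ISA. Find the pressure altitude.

DA = PA + 120 × (OAT − (15 − 2·PA/1000)) = PA + 120·OAT − 1800 + 0.24·PA = 1.24·PA + 120·OAT − 1800.
So 1.24·PA = 9520 − 120 × 22 + 1800 = 8680.
PA = 8680 / 1.24 = 7000 ft.

7000 ft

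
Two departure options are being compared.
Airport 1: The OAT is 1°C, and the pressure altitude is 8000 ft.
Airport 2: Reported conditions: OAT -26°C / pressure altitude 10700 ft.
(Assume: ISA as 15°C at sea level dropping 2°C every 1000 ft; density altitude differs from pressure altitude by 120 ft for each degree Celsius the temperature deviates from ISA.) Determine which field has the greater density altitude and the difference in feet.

Airport 1: ISA temp = -1°C, deviation +2°C, DA = 8000 + 120 × 2 = 8240 ft.
Airport 2: ISA temp = -6.4°C, deviation -19.6°C, DA = 10700 + 120 × (-19.6) = 8348 ft.
Airport 2 is higher by 8348 − 8240 = 108 ft.

Airport 2 by 108 ft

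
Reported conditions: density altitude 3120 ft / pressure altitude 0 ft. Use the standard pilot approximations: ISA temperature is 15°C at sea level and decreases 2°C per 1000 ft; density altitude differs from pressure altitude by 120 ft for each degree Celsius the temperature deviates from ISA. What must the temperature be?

41°C

Density altitude − pressure altitude = 3120 − 0 = +3120 ft.
At 120 ft/°C that is an ISA deviation of 3120/120 = +26°C.
ISA temperature at 0 ft = 15 − 2 × (0/1000) = 15°C.
OAT = ISA + deviation = 15 + (+26) = 41°C.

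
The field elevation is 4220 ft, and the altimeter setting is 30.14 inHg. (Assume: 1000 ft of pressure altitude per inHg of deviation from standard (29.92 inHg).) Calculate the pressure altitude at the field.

4000 ft

Pressure correction = (29.92 − 30.14) × 1000 = -220 ft.
Pressure altitude = 4220 + (-220) = 4000 ft.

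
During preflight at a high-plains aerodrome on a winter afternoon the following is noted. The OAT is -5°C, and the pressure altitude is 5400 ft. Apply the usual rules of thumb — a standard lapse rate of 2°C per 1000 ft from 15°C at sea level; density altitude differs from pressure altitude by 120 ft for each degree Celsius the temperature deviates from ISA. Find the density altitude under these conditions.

ISA temperature at 5400 ft = 15 − 2 × (5400/1000) = 4.2°C.
ISA deviation = -5 − 4.2 = -9.2°C.
Density altitude = 5400 + 120 × (-9.2) = 5400 + (-1104) = 4296 ft.

4296 ft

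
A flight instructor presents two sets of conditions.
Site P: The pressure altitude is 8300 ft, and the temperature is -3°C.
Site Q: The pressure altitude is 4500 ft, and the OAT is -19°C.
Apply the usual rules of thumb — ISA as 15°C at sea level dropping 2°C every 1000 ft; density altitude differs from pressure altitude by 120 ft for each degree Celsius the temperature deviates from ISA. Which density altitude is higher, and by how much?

Site P: ISA temp = -1.6°C, deviation -1.4°C, DA = 8300 + 120 × (-1.4) = 8132 ft.
Site Q: ISA temp = 6°C, deviation -25°C, DA = 4500 + 120 × (-25) = 1500 ft.
Site P is higher by 8132 − 1500 = 6632 ft.

Site P by 6632 ft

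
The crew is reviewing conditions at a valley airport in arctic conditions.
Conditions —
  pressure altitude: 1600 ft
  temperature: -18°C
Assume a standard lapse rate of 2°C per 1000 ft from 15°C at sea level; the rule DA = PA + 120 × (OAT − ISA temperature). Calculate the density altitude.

ISA temperature at 1600 ft = 15 − 2 × (1600/1000) = 11.8°C.
ISA deviation = -18 − 11.8 = -29.8°C.
Density altitude = 1600 + 120 × (-29.8) = 1600 + (-3576) = -1976 ft.

-1976 ft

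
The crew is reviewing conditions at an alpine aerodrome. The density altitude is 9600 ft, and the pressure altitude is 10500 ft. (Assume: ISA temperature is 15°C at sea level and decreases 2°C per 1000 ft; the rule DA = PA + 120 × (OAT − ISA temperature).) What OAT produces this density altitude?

-13.5°C

Density altitude − pressure altitude = 9600 − 10500 = -900 ft.
At 120 ft/°C that is an ISA deviation of -900/120 = -7.5°C.
ISA temperature at 10500 ft = 15 − 2 × (10500/1000) = -6°C.
OAT = ISA + deviation = -6 + (-7.5) = -13.5°C.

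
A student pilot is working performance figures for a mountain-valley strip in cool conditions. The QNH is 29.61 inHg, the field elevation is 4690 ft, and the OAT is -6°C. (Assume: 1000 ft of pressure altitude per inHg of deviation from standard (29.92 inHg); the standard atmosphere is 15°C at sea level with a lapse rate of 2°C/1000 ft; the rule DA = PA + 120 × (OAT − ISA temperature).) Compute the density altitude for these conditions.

3680 ft

Pressure altitude = 4690 + (29.92 − 29.61) × 1000 = 4690 + (+310) = 5000 ft.
ISA temperature at 5000 ft = 15 − 2 × (5000/1000) = 5°C.
ISA deviation = -6 − 5 = -11°C.
Density altitude = 5000 + 120 × (-11) = 3680 ft.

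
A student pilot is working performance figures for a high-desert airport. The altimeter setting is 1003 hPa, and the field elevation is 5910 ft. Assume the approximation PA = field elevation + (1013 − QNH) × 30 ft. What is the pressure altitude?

Pressure correction = (1013 − 1003) × 30 = +300 ft.
Pressure altitude = 5910 + (+300) = 6210 ft.

6210 ft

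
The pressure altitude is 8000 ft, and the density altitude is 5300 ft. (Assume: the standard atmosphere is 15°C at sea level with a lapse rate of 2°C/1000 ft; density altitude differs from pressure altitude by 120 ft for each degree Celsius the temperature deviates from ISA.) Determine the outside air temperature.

Density altitude − pressure altitude = 5300 − 8000 = -2700 ft.
At 120 ft/°C that is an ISA deviation of -2700/120 = -22.5°C.
ISA temperature at 8000 ft = 15 − 2 × (8000/1000) = -1°C.
OAT = ISA + deviation = -1 + (-22.5) = -23.5°C.

-23.5°C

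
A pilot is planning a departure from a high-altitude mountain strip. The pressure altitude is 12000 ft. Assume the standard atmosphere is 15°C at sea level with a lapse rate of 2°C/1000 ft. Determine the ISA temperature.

-9°C

ISA temperature = 15 − 2 × (12000/1000) = 15 − 24 = -9°C.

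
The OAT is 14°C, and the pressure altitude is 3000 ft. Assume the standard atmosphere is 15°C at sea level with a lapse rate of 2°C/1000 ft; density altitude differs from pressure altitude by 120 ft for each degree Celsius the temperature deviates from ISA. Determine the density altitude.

ISA temperature at 3000 ft = 15 − 2 × (3000/1000) = 9°C.
ISA deviation = 14 − 9 = +5°C.
Density altitude = 3000 + 120 × (5) = 3000 + (+600) = 3600 ft.

3600 ft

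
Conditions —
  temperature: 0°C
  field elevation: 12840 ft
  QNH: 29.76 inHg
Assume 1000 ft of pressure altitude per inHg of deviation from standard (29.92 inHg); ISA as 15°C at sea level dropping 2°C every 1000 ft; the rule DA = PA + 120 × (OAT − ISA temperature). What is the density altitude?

14320 ft

Pressure altitude = 12840 + (29.92 − 29.76) × 1000 = 12840 + (+160) = 13000 ft.
ISA temperature at 13000 ft = 15 − 2 × (13000/1000) = -11°C.
ISA deviation = 0 − (-11) = +11°C.
Density altitude = 13000 + 120 × (11) = 14320 ft.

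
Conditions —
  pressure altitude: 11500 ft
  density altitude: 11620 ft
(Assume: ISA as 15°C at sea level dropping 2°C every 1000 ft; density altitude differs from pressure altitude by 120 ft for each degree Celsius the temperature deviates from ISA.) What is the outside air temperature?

Density altitude − pressure altitude = 11620 − 11500 = +120 ft.
At 120 ft/°C that is an ISA deviation of 120/120 = +1°C.
ISA temperature at 11500 ft = 15 − 2 × (11500/1000) = -8°C.
OAT = ISA + deviation = -8 + (+1) = -7°C.

-7°C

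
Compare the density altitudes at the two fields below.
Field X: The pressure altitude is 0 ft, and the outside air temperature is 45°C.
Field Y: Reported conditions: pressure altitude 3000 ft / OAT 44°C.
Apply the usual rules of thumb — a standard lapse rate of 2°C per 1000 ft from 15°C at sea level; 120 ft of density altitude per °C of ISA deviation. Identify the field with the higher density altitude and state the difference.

Field X: ISA temp = 15°C, deviation +30°C, DA = 0 + 120 × 30 = 3600 ft.
Field Y: ISA temp = 9°C, deviation +35°C, DA = 3000 + 120 × 35 = 7200 ft.
Field Y is higher by 7200 − 3600 = 3600 ft.

Field Y by 3600 ft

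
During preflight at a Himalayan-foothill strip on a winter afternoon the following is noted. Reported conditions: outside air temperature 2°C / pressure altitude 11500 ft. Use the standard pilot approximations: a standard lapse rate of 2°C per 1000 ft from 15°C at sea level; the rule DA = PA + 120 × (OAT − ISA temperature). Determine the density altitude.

ISA temperature at 11500 ft = 15 − 2 × (11500/1000) = -8°C.
ISA deviation = 2 − (-8) = +10°C.
Density altitude = 11500 + 120 × (10) = 11500 + (+1200) = 12700 ft.

12700 ft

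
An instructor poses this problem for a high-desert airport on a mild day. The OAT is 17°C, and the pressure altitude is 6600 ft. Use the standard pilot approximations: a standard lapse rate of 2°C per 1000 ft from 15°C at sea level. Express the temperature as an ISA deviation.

ISA+15.2°C

ISA temperature at 6600 ft = 15 − 2 × (6600/1000) = 1.8°C.
Deviation = OAT − ISA = 17 − 1.8 = +15.2°C.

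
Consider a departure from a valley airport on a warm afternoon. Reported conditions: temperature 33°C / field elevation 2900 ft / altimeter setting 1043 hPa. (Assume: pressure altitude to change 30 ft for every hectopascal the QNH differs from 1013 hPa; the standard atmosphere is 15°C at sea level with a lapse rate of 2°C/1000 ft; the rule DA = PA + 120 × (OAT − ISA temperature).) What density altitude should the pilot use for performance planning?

Pressure altitude = 2900 + (1013 − 1043) × 30 = 2900 + (-900) = 2000 ft.
ISA temperature at 2000 ft = 15 − 2 × (2000/1000) = 11°C.
ISA deviation = 33 − 11 = +22°C.
Density altitude = 2000 + 120 × (22) = 4640 ft.

4640 ft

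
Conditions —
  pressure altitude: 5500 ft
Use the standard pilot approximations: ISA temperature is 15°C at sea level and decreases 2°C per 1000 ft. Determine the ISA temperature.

4°C

ISA temperature = 15 − 2 × (5500/1000) = 15 − 11 = 4°C.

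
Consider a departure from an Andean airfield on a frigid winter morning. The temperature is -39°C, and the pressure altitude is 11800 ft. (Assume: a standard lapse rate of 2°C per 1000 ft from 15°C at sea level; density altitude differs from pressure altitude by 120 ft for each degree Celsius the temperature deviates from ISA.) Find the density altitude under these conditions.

8152 ft

ISA temperature at 11800 ft = 15 − 2 × (11800/1000) = -8.6°C.
ISA deviation = -39 − (-8.6) = -30.4°C.
Density altitude = 11800 + 120 × (-30.4) = 11800 + (-3648) = 8152 ft.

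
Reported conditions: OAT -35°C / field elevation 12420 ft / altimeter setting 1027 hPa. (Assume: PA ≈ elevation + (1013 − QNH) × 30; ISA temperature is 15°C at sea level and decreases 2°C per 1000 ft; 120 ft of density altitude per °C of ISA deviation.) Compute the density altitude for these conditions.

Pressure altitude = 12420 + (1013 − 1027) × 30 = 12420 + (-420) = 12000 ft.
ISA temperature at 12000 ft = 15 − 2 × (12000/1000) = -9°C.
ISA deviation = -35 − (-9) = -26°C.
Density altitude = 12000 + 120 × (-26) = 8880 ft.

8880 ft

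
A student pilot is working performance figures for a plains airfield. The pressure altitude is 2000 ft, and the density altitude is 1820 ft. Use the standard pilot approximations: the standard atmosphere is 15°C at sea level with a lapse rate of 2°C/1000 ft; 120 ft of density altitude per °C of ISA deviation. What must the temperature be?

Density altitude − pressure altitude = 1820 − 2000 = -180 ft.
At 120 ft/°C that is an ISA deviation of -180/120 = -1.5°C.
ISA temperature at 2000 ft = 15 − 2 × (2000/1000) = 11°C.
OAT = ISA + deviation = 11 + (-1.5) = 9.5°C.

9.5°C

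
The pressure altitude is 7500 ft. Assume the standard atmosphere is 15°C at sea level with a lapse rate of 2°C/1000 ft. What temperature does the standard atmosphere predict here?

ISA temperature = 15 − 2 × (7500/1000) = 15 − 15 = 0°C.

0°C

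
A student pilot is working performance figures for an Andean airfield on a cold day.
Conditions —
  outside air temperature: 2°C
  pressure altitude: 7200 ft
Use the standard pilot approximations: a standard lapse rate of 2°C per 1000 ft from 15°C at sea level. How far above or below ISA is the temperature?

ISA+1.4°C

ISA temperature at 7200 ft = 15 − 2 × (7200/1000) = 0.6°C.
Deviation = OAT − ISA = 2 − 0.6 = +1.4°C.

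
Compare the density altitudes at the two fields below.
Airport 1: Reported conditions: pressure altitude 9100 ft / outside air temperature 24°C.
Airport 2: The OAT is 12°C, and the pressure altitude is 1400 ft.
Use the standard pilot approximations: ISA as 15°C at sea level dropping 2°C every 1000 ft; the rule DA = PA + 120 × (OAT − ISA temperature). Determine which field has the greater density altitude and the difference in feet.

Airport 1: ISA temp = -3.2°C, deviation +27.2°C, DA = 9100 + 120 × 27.2 = 12364 ft.
Airport 2: ISA temp = 12.2°C, deviation -0.2°C, DA = 1400 + 120 × (-0.2) = 1376 ft.
Airport 1 is higher by 12364 − 1376 = 10988 ft.

Airport 1 by 10988 ft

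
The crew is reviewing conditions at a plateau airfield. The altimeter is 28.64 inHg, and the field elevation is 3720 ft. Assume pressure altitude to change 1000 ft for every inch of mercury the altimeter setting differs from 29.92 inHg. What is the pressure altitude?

5000 ft

Pressure correction = (29.92 − 28.64) × 1000 = +1280 ft.
Pressure altitude = 3720 + (+1280) = 5000 ft.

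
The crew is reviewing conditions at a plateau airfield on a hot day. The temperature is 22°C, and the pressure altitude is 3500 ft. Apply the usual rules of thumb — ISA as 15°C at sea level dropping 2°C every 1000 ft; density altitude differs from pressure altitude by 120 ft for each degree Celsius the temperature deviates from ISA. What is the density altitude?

ISA temperature at 3500 ft = 15 − 2 × (3500/1000) = 8°C.
ISA deviation = 22 − 8 = +14°C.
Density altitude = 3500 + 120 × (14) = 3500 + (+1680) = 5180 ft.

5180 ft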